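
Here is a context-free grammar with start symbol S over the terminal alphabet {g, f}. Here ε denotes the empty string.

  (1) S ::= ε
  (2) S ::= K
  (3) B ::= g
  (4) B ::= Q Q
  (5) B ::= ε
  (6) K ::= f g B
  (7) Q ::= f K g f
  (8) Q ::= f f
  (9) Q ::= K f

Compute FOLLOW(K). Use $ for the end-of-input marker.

{$, f, g}

FIRST(K) = {f}
FIRST(S) = {ε, f}  (via K)
FIRST(Q) = {f}  (via K f)
FIRST(B) = {ε, f, g}  (via Q Q)
FOLLOW(S) includes $ since S is the start symbol.
FOLLOW(S): S appears on no right-hand side. Thus FOLLOW(S) = {$}.
FOLLOW(K): in S::=K, the suffix after K is empty, so FOLLOW(K) ⊇ FOLLOW(S) = {$}; in Q::=f K g f, K is followed by g f with FIRST {g}; in Q::=K f, K is followed by f with FIRST {f}. Thus FOLLOW(K) = {$, f, g}.
FOLLOW(B): in K::=f g B, the suffix after B is empty, so FOLLOW(B) ⊇ FOLLOW(K) = {$, f, g}. Thus FOLLOW(B) = {$, f, g}.
FOLLOW(Q): in B::=Q Q (occurrence 1), Q is followed by Q with FIRST {f}; in B::=Q Q (occurrence 2), the suffix after Q is empty, so FOLLOW(Q) ⊇ FOLLOW(B) = {$, f, g}. Thus FOLLOW(Q) = {$, f, g}.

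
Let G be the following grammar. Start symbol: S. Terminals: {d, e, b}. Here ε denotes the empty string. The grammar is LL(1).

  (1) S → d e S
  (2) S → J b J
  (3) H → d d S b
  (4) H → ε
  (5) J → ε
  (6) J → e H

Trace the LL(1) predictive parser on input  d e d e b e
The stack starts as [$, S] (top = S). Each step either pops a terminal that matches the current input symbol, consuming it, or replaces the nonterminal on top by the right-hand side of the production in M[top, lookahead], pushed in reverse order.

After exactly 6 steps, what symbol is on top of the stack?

     Stack    Input          Action
  1  $ S      d e d e b e $  expand S → d e S
  2  $ S e d  d e d e b e $  match d
  3  $ S e    e d e b e $    match e
  4  $ S      d e b e $      expand S → d e S
  5  $ S e d  d e b e $      match d
  6  $ S e    e b e $        match e
Stack after step 6: $ S (top = S).

S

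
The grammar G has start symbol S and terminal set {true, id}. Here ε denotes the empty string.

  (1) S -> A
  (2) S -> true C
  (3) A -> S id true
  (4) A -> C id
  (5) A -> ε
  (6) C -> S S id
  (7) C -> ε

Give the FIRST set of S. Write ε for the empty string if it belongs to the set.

FIRST(S): from S->A we get {ε, id, true}; from S->true C we get {true}. So FIRST(S) = {ε, id, true}.
FIRST(C): from C->S S id we get {id, true}; from C->ε we get {ε}. So FIRST(C) = {ε, id, true}.
FIRST(A): from A->S id true we get {id, true}; from A->C id we get {id, true}; from A->ε we get {ε}. So FIRST(A) = {ε, id, true}.

{ε, id, true}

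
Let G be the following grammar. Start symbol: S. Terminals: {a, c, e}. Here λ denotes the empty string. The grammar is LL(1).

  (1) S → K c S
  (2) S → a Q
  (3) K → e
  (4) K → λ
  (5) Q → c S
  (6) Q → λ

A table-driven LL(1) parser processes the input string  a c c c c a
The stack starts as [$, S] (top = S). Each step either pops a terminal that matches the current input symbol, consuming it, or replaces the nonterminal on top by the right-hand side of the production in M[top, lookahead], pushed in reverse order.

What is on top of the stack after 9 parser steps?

c

     Stack    Input          Action
  1  $ S      a c c c c a $  expand S → a Q
  2  $ Q a    a c c c c a $  match a
  3  $ Q      c c c c a $    expand Q → c S
  4  $ S c    c c c c a $    match c
  5  $ S      c c c a $      expand S → K c S
  6  $ S c K  c c c a $      expand K → λ
  7  $ S c    c c c a $      match c
  8  $ S      c c a $        expand S → K c S
  9  $ S c K  c c a $        expand K → λ
Stack after step 9: $ S c (top = c).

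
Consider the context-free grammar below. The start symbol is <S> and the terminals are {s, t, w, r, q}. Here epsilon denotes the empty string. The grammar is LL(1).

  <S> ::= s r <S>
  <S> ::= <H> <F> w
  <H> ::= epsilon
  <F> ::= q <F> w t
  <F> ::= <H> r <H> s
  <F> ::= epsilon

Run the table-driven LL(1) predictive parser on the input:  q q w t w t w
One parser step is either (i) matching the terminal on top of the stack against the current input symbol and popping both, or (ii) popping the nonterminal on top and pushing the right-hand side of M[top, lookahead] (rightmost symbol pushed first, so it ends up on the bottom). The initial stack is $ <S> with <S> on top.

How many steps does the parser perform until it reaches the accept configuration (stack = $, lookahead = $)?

12

      Stack              Input            Action
   1  $ <S>              q q w t w t w $  expand <S> ::= <H> <F> w
   2  $ w <F> <H>        q q w t w t w $  expand <H> ::= epsilon
   3  $ w <F>            q q w t w t w $  expand <F> ::= q <F> w t
   4  $ w t w <F> q      q q w t w t w $  match q
   5  $ w t w <F>        q w t w t w $    expand <F> ::= q <F> w t
   6  $ w t w t w <F> q  q w t w t w $    match q
   7  $ w t w t w <F>    w t w t w $      expand <F> ::= epsilon
   8  $ w t w t w        w t w t w $      match w
   9  $ w t w t          t w t w $        match t
  10  $ w t w            w t w $          match w
  11  $ w t              t w $            match t
  12  $ w                w $              match w
Accept reached after 12 steps.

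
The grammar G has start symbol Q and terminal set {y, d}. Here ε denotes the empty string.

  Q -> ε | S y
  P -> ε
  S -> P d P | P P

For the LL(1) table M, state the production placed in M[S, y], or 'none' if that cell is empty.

FIRST(P): from P->ε we get {ε}. So FIRST(P) = {ε}.
FIRST(S): from S->P d P we get {d}; from S->P P we get {ε}. So FIRST(S) = {ε, d}.
FIRST(Q): from Q->ε we get {ε}; from Q->S y we get {d, y}. So FIRST(Q) = {ε, d, y}.
FOLLOW(Q) includes $ since Q is the start symbol.
FOLLOW(S): in Q->S y, S is followed by y with FIRST {y}. Thus FOLLOW(S) = {y}.
For S -> P d P: FIRST(P d P) = {d}, so it goes in M[S, t] for t ∈ {d}.
For S -> P P: FIRST(P P) = {ε}, so it goes in M[S, t] for t ∈ {}; since ε ∈ FIRST, also for every t ∈ FOLLOW(S) = {y}.

S -> P P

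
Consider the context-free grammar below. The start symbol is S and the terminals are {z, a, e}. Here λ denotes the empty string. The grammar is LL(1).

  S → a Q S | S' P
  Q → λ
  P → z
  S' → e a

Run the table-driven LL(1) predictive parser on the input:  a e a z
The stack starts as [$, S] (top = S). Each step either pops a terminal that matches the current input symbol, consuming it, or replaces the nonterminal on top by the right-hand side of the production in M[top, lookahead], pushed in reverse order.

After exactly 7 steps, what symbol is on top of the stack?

P

     Stack    Input      Action
  1  $ S      a e a z $  expand S → a Q S
  2  $ S Q a  a e a z $  match a
  3  $ S Q    e a z $    expand Q → λ
  4  $ S      e a z $    expand S → S' P
  5  $ P S'   e a z $    expand S' → e a
  6  $ P a e  e a z $    match e
  7  $ P a    a z $      match a
Stack after step 7: $ P (top = P).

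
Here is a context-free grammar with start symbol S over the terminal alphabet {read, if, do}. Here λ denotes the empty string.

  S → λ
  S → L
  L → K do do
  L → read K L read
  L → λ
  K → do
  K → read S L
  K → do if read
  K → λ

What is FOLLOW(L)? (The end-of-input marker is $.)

FIRST(K) = {λ, do, read}
FIRST(L) = {λ, do, read}  (via K do do)
FIRST(S) = {λ, do, read}  (via L)
FOLLOW(S) includes $ since S is the start symbol.
FOLLOW(K): in L→K do do, K is followed by do do with FIRST {do}; in L→read K L read, K is followed by L read with FIRST {do, read}. Thus FOLLOW(K) = {do, read}.
FOLLOW(S): in K→read S L, S is followed by L with FIRST {λ, do, read}; in K→read S L, the suffix after S is nullable, so FOLLOW(S) ⊇ FOLLOW(K) = {do, read}. Thus FOLLOW(S) = {$, do, read}.
FOLLOW(L): in S→L, the suffix after L is empty, so FOLLOW(L) ⊇ FOLLOW(S) = {$, do, read}; in L→read K L read, L is followed by read with FIRST {read}; in K→read S L, the suffix after L is empty, so FOLLOW(L) ⊇ FOLLOW(K) = {do, read}. Thus FOLLOW(L) = {$, do, read}.

{$, do, read}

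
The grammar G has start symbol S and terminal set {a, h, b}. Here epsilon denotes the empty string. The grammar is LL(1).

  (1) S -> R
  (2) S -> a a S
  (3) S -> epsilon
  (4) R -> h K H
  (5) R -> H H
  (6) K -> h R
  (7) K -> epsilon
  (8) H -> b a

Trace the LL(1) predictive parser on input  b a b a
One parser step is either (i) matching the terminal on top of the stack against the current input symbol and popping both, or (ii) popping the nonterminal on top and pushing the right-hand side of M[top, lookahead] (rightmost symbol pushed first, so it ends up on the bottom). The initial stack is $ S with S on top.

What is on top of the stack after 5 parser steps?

     Stack    Input      Action
  1  $ S      b a b a $  expand S -> R
  2  $ R      b a b a $  expand R -> H H
  3  $ H H    b a b a $  expand H -> b a
  4  $ H a b  b a b a $  match b
  5  $ H a    a b a $    match a
Stack after step 5: $ H (top = H).

H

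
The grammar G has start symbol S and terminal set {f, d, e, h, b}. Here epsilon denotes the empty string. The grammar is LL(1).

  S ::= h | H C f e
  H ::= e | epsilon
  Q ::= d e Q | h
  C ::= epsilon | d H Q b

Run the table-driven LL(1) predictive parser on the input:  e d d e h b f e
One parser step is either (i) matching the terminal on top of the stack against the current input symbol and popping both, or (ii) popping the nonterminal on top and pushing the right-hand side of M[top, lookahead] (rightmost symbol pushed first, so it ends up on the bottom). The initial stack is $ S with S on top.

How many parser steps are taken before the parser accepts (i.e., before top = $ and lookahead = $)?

14

step 1: stack=$ S  input=e d d e h b f e $  — expand S ::= H C f e
step 2: stack=$ e f C H  input=e d d e h b f e $  — expand H ::= e
step 3: stack=$ e f C e  input=e d d e h b f e $  — match e
step 4: stack=$ e f C  input=d d e h b f e $  — expand C ::= d H Q b
step 5: stack=$ e f b Q H d  input=d d e h b f e $  — match d
step 6: stack=$ e f b Q H  input=d e h b f e $  — expand H ::= epsilon
step 7: stack=$ e f b Q  input=d e h b f e $  — expand Q ::= d e Q
step 8: stack=$ e f b Q e d  input=d e h b f e $  — match d
step 9: stack=$ e f b Q e  input=e h b f e $  — match e
step 10: stack=$ e f b Q  input=h b f e $  — expand Q ::= h
step 11: stack=$ e f b h  input=h b f e $  — match h
step 12: stack=$ e f b  input=b f e $  — match b
step 13: stack=$ e f  input=f e $  — match f
step 14: stack=$ e  input=e $  — match e
Accept reached after 14 steps.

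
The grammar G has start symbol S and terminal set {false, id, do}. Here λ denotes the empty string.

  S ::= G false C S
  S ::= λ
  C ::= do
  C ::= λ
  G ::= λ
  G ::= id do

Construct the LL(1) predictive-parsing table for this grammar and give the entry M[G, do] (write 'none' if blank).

FIRST(C) = {λ, do}
FIRST(G) = {λ, id}
FIRST(S) = {λ, false, id}  (via G false C S)
FOLLOW(S) includes $ since S is the start symbol.
FOLLOW(G): in S::=G false C S, G is followed by false C S with FIRST {false}. Thus FOLLOW(G) = {false}.
For G ::= λ: FIRST(λ) = {λ}, so it goes in M[G, t] for t ∈ {}; since λ ∈ FIRST, also for every t ∈ FOLLOW(G) = {false}.
For G ::= id do: FIRST(id do) = {id}, so it goes in M[G, t] for t ∈ {id}.
None of these place a production in M[G, do].

none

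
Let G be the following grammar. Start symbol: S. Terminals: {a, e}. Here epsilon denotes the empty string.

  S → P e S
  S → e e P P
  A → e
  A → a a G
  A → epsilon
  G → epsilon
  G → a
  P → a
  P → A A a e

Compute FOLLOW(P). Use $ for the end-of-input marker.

{$, a, e}

FIRST(A) = {epsilon, a, e}
FIRST(G) = {epsilon, a}
FIRST(P) = {a, e}  (via A A a e)
FIRST(S) = {a, e}  (via P e S)
FOLLOW(S) includes $ since S is the start symbol.
FOLLOW(S): in S→P e S, the suffix after S is empty (adds nothing new). Thus FOLLOW(S) = {$}.
FOLLOW(A): in P→A A a e (occurrence 1), A is followed by A a e with FIRST {a, e}; in P→A A a e (occurrence 2), A is followed by a e with FIRST {a}. Thus FOLLOW(A) = {a, e}.
FOLLOW(G): in A→a a G, the suffix after G is empty, so FOLLOW(G) ⊇ FOLLOW(A) = {a, e}. Thus FOLLOW(G) = {a, e}.
FOLLOW(P): in S→P e S, P is followed by e S with FIRST {e}; in S→e e P P (occurrence 1), P is followed by P with FIRST {a, e}; in S→e e P P (occurrence 2), the suffix after P is empty, so FOLLOW(P) ⊇ FOLLOW(S) = {$}. Thus FOLLOW(P) = {$, a, e}.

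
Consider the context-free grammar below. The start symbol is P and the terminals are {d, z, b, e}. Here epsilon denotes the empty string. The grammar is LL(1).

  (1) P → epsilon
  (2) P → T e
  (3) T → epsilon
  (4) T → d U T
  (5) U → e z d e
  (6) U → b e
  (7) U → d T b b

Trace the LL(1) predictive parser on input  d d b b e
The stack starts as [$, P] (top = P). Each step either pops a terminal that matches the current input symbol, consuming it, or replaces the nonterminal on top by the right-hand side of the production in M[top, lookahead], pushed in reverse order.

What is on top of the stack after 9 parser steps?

e

step 1: stack=$ P  input=d d b b e $  — expand P → T e
step 2: stack=$ e T  input=d d b b e $  — expand T → d U T
step 3: stack=$ e T U d  input=d d b b e $  — match d
step 4: stack=$ e T U  input=d b b e $  — expand U → d T b b
step 5: stack=$ e T b b T d  input=d b b e $  — match d
step 6: stack=$ e T b b T  input=b b e $  — expand T → epsilon
step 7: stack=$ e T b b  input=b b e $  — match b
step 8: stack=$ e T b  input=b e $  — match b
step 9: stack=$ e T  input=e $  — expand T → epsilon
Stack after step 9: $ e (top = e).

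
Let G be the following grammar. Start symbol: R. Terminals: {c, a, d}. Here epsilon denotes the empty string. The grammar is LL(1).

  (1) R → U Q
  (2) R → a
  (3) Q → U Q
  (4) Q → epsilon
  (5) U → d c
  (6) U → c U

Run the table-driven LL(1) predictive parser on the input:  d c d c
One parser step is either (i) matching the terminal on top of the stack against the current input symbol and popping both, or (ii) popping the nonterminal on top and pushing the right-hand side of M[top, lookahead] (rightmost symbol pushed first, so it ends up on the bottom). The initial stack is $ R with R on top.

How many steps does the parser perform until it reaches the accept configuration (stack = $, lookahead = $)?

     Stack    Input      Action
  1  $ R      d c d c $  expand R → U Q
  2  $ Q U    d c d c $  expand U → d c
  3  $ Q c d  d c d c $  match d
  4  $ Q c    c d c $    match c
  5  $ Q      d c $      expand Q → U Q
  6  $ Q U    d c $      expand U → d c
  7  $ Q c d  d c $      match d
  8  $ Q c    c $        match c
  9  $ Q      $          expand Q → epsilon
Accept reached after 9 steps.

9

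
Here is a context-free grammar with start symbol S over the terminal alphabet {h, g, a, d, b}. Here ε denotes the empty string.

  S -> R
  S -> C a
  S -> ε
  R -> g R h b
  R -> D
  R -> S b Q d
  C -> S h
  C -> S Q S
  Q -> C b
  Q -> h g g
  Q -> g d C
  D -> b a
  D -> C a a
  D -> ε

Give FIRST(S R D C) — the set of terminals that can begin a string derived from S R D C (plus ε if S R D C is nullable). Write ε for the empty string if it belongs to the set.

{b, g, h}

FIRST(S) = {ε, b, g, h}  (via R, C a)
FIRST(R) = {ε, b, g, h}  (via D, S b Q d)
FIRST(C) = {b, g, h}  (via S h, S Q S)
FIRST(Q) = {b, g, h}  (via C b)
FIRST(D) = {ε, b, g, h}  (via C a a)
FIRST(S R D C): take FIRST of each symbol in turn, carrying on past any symbol whose FIRST contains ε; result {b, g, h}.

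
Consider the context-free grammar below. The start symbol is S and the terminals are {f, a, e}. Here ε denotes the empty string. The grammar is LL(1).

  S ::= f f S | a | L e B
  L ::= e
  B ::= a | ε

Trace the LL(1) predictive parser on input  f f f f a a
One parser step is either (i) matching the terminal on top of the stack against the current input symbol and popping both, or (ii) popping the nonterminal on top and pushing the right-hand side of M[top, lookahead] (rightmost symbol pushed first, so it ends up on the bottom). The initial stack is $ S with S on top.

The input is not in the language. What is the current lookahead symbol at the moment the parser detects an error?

a

step 1: stack=$ S  input=f f f f a a $  — expand S ::= f f S
step 2: stack=$ S f f  input=f f f f a a $  — match f
step 3: stack=$ S f  input=f f f a a $  — match f
step 4: stack=$ S  input=f f a a $  — expand S ::= f f S
step 5: stack=$ S f f  input=f f a a $  — match f
step 6: stack=$ S f  input=f a a $  — match f
step 7: stack=$ S  input=a a $  — expand S ::= a
step 8: stack=$ a  input=a a $  — match a
step 9: stack=$  input=a $  — error: stack empty but input remains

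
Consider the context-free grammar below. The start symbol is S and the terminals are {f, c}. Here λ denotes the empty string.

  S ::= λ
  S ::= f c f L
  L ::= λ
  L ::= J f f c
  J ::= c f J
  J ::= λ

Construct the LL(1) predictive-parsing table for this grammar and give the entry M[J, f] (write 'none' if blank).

FIRST(S) = {λ, f}
FIRST(J) = {λ, c}
FIRST(L) = {λ, c, f}  (via J f f c)
FOLLOW(S) includes $ since S is the start symbol.
FOLLOW(J): in L::=J f f c, J is followed by f f c with FIRST {f}; in J::=c f J, the suffix after J is empty (adds nothing new). Thus FOLLOW(J) = {f}.
For J ::= c f J: FIRST(c f J) = {c}, so it goes in M[J, t] for t ∈ {c}.
For J ::= λ: FIRST(λ) = {λ}, so it goes in M[J, t] for t ∈ {}; since λ ∈ FIRST, also for every t ∈ FOLLOW(J) = {f}.

J ::= λ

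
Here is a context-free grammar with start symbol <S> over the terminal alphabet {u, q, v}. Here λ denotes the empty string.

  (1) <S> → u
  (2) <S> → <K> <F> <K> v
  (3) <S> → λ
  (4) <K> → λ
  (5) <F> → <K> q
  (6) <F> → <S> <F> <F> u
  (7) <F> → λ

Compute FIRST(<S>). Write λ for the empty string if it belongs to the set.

{λ, q, u, v}

FIRST(<K>): from <K>→λ we get {λ}. So FIRST(<K>) = {λ}.
FIRST(<S>): from <S>→u we get {u}; from <S>→<K> <F> <K> v we get {q, u, v}; from <S>→λ we get {λ}. So FIRST(<S>) = {λ, q, u, v}.
FIRST(<F>): from <F>→<K> q we get {q}; from <F>→<S> <F> <F> u we get {q, u, v}; from <F>→λ we get {λ}. So FIRST(<F>) = {λ, q, u, v}.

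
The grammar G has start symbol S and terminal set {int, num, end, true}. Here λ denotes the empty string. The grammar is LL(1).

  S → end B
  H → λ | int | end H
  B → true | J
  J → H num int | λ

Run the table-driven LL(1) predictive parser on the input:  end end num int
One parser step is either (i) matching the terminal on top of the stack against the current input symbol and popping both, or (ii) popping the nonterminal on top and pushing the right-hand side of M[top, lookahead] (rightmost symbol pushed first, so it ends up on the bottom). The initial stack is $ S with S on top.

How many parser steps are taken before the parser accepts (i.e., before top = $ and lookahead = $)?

9

step 1: stack=$ S  input=end end num int $  — expand S → end B
step 2: stack=$ B end  input=end end num int $  — match end
step 3: stack=$ B  input=end num int $  — expand B → J
step 4: stack=$ J  input=end num int $  — expand J → H num int
step 5: stack=$ int num H  input=end num int $  — expand H → end H
step 6: stack=$ int num H end  input=end num int $  — match end
step 7: stack=$ int num H  input=num int $  — expand H → λ
step 8: stack=$ int num  input=num int $  — match num
step 9: stack=$ int  input=int $  — match int
Accept reached after 9 steps.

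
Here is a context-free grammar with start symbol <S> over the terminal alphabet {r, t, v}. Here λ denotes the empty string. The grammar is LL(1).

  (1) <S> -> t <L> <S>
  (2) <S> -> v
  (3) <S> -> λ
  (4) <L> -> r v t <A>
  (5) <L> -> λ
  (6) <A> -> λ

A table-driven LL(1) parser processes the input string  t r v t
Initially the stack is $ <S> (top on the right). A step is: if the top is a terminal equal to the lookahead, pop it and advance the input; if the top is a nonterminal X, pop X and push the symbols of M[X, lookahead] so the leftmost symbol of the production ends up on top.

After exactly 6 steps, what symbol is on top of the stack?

<A>

step 1: stack=$ <S>  input=t r v t $  — expand <S> -> t <L> <S>
step 2: stack=$ <S> <L> t  input=t r v t $  — match t
step 3: stack=$ <S> <L>  input=r v t $  — expand <L> -> r v t <A>
step 4: stack=$ <S> <A> t v r  input=r v t $  — match r
step 5: stack=$ <S> <A> t v  input=v t $  — match v
step 6: stack=$ <S> <A> t  input=t $  — match t
Stack after step 6: $ <S> <A> (top = <A>).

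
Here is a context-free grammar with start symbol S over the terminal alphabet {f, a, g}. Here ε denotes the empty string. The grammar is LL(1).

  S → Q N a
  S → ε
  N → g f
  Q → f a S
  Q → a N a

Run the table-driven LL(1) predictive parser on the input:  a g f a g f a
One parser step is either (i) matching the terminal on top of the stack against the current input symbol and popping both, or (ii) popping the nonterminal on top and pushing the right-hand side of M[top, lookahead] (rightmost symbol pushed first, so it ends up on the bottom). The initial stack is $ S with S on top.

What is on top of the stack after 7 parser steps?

     Stack        Input            Action
  1  $ S          a g f a g f a $  expand S → Q N a
  2  $ a N Q      a g f a g f a $  expand Q → a N a
  3  $ a N a N a  a g f a g f a $  match a
  4  $ a N a N    g f a g f a $    expand N → g f
  5  $ a N a f g  g f a g f a $    match g
  6  $ a N a f    f a g f a $      match f
  7  $ a N a      a g f a $        match a
Stack after step 7: $ a N (top = N).

N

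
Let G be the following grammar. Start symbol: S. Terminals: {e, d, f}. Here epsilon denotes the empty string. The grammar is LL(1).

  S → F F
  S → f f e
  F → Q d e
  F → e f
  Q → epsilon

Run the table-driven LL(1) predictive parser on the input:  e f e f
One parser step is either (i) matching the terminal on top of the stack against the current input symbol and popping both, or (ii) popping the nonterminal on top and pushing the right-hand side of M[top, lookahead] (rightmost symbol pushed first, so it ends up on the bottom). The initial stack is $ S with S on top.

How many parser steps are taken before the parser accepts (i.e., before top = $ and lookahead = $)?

step 1: stack=$ S  input=e f e f $  — expand S → F F
step 2: stack=$ F F  input=e f e f $  — expand F → e f
step 3: stack=$ F f e  input=e f e f $  — match e
step 4: stack=$ F f  input=f e f $  — match f
step 5: stack=$ F  input=e f $  — expand F → e f
step 6: stack=$ f e  input=e f $  — match e
step 7: stack=$ f  input=f $  — match f
Accept reached after 7 steps.

7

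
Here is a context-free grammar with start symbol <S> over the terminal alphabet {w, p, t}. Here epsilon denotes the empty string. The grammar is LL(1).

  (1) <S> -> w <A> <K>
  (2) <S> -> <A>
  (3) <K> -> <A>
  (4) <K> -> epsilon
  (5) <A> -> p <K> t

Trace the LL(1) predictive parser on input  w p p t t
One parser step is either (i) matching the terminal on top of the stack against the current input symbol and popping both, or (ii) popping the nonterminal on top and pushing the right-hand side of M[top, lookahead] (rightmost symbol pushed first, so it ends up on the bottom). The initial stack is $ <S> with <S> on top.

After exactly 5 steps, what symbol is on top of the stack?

step 1: stack=$ <S>  input=w p p t t $  — expand <S> -> w <A> <K>
step 2: stack=$ <K> <A> w  input=w p p t t $  — match w
step 3: stack=$ <K> <A>  input=p p t t $  — expand <A> -> p <K> t
step 4: stack=$ <K> t <K> p  input=p p t t $  — match p
step 5: stack=$ <K> t <K>  input=p t t $  — expand <K> -> <A>
Stack after step 5: $ <K> t <A> (top = <A>).

<A>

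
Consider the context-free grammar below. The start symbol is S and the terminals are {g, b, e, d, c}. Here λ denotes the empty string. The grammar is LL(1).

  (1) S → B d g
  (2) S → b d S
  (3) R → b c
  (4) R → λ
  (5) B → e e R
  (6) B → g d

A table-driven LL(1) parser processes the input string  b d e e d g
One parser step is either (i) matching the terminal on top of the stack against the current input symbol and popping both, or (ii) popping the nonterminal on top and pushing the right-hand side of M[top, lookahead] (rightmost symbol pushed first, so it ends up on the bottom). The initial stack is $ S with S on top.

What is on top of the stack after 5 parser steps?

e

     Stack    Input          Action
  1  $ S      b d e e d g $  expand S → b d S
  2  $ S d b  b d e e d g $  match b
  3  $ S d    d e e d g $    match d
  4  $ S      e e d g $      expand S → B d g
  5  $ g d B  e e d g $      expand B → e e R
Stack after step 5: $ g d R e e (top = e).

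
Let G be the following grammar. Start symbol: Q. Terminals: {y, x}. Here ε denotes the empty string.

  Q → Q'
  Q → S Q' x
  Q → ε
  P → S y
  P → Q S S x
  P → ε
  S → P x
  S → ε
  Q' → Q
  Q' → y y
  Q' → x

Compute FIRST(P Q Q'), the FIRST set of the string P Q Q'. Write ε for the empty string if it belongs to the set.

FIRST(Q): from Q→Q' we get {ε, x, y}; from Q→S Q' x we get {x, y}; from Q→ε we get {ε}. So FIRST(Q) = {ε, x, y}.
FIRST(Q'): from Q'→Q we get {ε, x, y}; from Q'→y y we get {y}; from Q'→x we get {x}. So FIRST(Q') = {ε, x, y}.
FIRST(P): from P→S y we get {x, y}; from P→Q S S x we get {x, y}; from P→ε we get {ε}. So FIRST(P) = {ε, x, y}.
FIRST(S): from S→P x we get {x, y}; from S→ε we get {ε}. So FIRST(S) = {ε, x, y}.
FIRST(P Q Q'): take FIRST of each symbol in turn, carrying on past any symbol whose FIRST contains ε; result {ε, x, y}.

{ε, x, y}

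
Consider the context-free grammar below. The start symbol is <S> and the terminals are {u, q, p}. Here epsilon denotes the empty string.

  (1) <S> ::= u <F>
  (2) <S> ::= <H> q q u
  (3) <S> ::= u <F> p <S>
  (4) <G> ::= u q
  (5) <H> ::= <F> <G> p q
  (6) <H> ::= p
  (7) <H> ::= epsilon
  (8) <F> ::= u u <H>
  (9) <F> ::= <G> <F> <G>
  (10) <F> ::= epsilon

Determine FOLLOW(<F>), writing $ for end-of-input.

FIRST(<G>) = {u}
FIRST(<F>) = {epsilon, u}  (via <G> <F> <G>)
FIRST(<H>) = {epsilon, p, u}  (via <F> <G> p q)
FIRST(<S>) = {p, q, u}  (via <H> q q u)
FOLLOW(<S>) includes $ since <S> is the start symbol.
FOLLOW(<S>): in <S>::=u <F> p <S>, the suffix after <S> is empty (adds nothing new). Thus FOLLOW(<S>) = {$}.
FOLLOW(<F>): in <S>::=u <F>, the suffix after <F> is empty, so FOLLOW(<F>) ⊇ FOLLOW(<S>) = {$}; in <S>::=u <F> p <S>, <F> is followed by p <S> with FIRST {p}; in <H>::=<F> <G> p q, <F> is followed by <G> p q with FIRST {u}; in <F>::=<G> <F> <G>, <F> is followed by <G> with FIRST {u}. Thus FOLLOW(<F>) = {$, p, u}.
FOLLOW(<G>): in <H>::=<F> <G> p q, <G> is followed by p q with FIRST {p}; in <F>::=<G> <F> <G> (occurrence 1), <G> is followed by <F> <G> with FIRST {u}; in <F>::=<G> <F> <G> (occurrence 2), the suffix after <G> is empty, so FOLLOW(<G>) ⊇ FOLLOW(<F>) = {$, p, u}. Thus FOLLOW(<G>) = {$, p, u}.
FOLLOW(<H>): in <S>::=<H> q q u, <H> is followed by q q u with FIRST {q}; in <F>::=u u <H>, the suffix after <H> is empty, so FOLLOW(<H>) ⊇ FOLLOW(<F>) = {$, p, u}. Thus FOLLOW(<H>) = {$, p, q, u}.

{$, p, u}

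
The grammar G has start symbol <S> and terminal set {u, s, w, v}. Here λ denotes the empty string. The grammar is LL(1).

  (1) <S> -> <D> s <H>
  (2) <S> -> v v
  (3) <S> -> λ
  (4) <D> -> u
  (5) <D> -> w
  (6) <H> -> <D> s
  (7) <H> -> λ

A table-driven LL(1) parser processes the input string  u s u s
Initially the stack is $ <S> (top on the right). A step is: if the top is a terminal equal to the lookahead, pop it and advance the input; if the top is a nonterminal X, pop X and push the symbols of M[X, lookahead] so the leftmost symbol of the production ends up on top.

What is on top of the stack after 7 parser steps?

     Stack        Input      Action
  1  $ <S>        u s u s $  expand <S> -> <D> s <H>
  2  $ <H> s <D>  u s u s $  expand <D> -> u
  3  $ <H> s u    u s u s $  match u
  4  $ <H> s      s u s $    match s
  5  $ <H>        u s $      expand <H> -> <D> s
  6  $ s <D>      u s $      expand <D> -> u
  7  $ s u        u s $      match u
Stack after step 7: $ s (top = s).

s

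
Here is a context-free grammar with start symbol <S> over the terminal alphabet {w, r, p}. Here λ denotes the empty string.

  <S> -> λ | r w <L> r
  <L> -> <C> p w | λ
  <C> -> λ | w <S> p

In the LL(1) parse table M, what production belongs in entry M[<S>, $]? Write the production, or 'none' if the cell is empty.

<S> -> λ

FIRST(<S>) = {λ, r}
FIRST(<C>) = {λ, w}
FIRST(<L>) = {λ, p, w}  (via <C> p w)
FOLLOW(<S>) includes $ since <S> is the start symbol.
FOLLOW(<S>): in <C>->w <S> p, <S> is followed by p with FIRST {p}. Thus FOLLOW(<S>) = {$, p}.
For <S> -> λ: FIRST(λ) = {λ}, so it goes in M[<S>, t] for t ∈ {}; since λ ∈ FIRST, also for every t ∈ FOLLOW(<S>) = {$, p}.
For <S> -> r w <L> r: FIRST(r w <L> r) = {r}, so it goes in M[<S>, t] for t ∈ {r}.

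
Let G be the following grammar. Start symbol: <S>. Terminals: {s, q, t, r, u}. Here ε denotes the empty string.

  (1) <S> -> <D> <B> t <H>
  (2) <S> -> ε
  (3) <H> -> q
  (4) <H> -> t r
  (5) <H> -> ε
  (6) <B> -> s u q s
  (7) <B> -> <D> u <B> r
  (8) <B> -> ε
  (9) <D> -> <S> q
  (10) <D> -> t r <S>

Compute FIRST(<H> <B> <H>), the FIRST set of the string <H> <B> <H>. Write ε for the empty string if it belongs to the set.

FIRST(<H>) = {ε, q, t}
FIRST(<S>) = {ε, q, t}  (via <D> <B> t <H>)
FIRST(<D>) = {q, t}  (via <S> q)
FIRST(<B>) = {ε, q, s, t}  (via <D> u <B> r)
FIRST(<H> <B> <H>): take FIRST of each symbol in turn, carrying on past any symbol whose FIRST contains ε; result {ε, q, s, t}.

{ε, q, s, t}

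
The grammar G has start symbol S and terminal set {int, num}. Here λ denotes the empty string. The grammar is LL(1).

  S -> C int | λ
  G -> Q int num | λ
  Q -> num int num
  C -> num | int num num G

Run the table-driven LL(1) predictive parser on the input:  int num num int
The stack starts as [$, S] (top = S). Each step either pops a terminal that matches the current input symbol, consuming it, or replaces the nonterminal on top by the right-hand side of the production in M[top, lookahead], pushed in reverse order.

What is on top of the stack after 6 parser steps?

int

step 1: stack=$ S  input=int num num int $  — expand S -> C int
step 2: stack=$ int C  input=int num num int $  — expand C -> int num num G
step 3: stack=$ int G num num int  input=int num num int $  — match int
step 4: stack=$ int G num num  input=num num int $  — match num
step 5: stack=$ int G num  input=num int $  — match num
step 6: stack=$ int G  input=int $  — expand G -> λ
Stack after step 6: $ int (top = int).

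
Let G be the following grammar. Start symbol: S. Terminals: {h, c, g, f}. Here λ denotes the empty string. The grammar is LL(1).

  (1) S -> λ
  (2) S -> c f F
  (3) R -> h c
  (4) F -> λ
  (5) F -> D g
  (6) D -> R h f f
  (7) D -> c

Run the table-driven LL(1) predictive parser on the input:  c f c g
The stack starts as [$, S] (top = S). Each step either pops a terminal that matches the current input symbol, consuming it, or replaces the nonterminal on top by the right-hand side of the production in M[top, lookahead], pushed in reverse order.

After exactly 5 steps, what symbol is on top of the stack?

step 1: stack=$ S  input=c f c g $  — expand S -> c f F
step 2: stack=$ F f c  input=c f c g $  — match c
step 3: stack=$ F f  input=f c g $  — match f
step 4: stack=$ F  input=c g $  — expand F -> D g
step 5: stack=$ g D  input=c g $  — expand D -> c
Stack after step 5: $ g c (top = c).

c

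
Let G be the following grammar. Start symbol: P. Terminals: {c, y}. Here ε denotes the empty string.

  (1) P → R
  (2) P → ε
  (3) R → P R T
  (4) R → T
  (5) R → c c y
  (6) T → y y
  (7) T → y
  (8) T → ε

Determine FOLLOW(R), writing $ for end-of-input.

FIRST(T): from T→y y we get {y}; from T→y we get {y}; from T→ε we get {ε}. So FIRST(T) = {ε, y}.
FIRST(P): from P→R we get {ε, c, y}; from P→ε we get {ε}. So FIRST(P) = {ε, c, y}.
FIRST(R): from R→P R T we get {ε, c, y}; from R→T we get {ε, y}; from R→c c y we get {c}. So FIRST(R) = {ε, c, y}.
FOLLOW(P) includes $ since P is the start symbol.
FOLLOW(P): in R→P R T, P is followed by R T with FIRST {ε, c, y}; in R→P R T, the suffix after P is nullable, so FOLLOW(P) ⊇ FOLLOW(R) = {$, c, y}. Thus FOLLOW(P) = {$, c, y}.
FOLLOW(R): in P→R, the suffix after R is empty, so FOLLOW(R) ⊇ FOLLOW(P) = {$, c, y}; in R→P R T, R is followed by T with FIRST {ε, y}; in R→P R T, the suffix after R is nullable (adds nothing new). Thus FOLLOW(R) = {$, c, y}.
FOLLOW(T): in R→P R T, the suffix after T is empty, so FOLLOW(T) ⊇ FOLLOW(R) = {$, c, y}; in R→T, the suffix after T is empty, so FOLLOW(T) ⊇ FOLLOW(R) = {$, c, y}. Thus FOLLOW(T) = {$, c, y}.

{$, c, y}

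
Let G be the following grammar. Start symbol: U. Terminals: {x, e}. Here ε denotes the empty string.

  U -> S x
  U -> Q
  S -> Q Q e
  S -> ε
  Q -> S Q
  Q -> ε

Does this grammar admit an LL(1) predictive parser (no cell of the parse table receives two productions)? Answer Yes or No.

FIRST(U) = {ε, e, x}
FIRST(S) = {ε, e}
FIRST(Q) = {ε, e}
FOLLOW(U) = {$}
FOLLOW(S) = {$, e, x}
FOLLOW(Q) = {$, e}
Cell M[Q, $] receives both Q -> S Q and Q -> ε — the grammar is not LL(1).

No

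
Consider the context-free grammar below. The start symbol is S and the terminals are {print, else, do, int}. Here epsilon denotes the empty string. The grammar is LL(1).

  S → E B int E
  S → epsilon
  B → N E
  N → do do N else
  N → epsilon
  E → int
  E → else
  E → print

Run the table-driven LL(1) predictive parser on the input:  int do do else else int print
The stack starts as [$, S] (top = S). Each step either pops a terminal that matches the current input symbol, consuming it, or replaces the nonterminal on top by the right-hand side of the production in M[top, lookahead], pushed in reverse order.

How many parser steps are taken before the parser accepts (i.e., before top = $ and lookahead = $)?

14

step 1: stack=$ S  input=int do do else else int print $  — expand S → E B int E
step 2: stack=$ E int B E  input=int do do else else int print $  — expand E → int
step 3: stack=$ E int B int  input=int do do else else int print $  — match int
step 4: stack=$ E int B  input=do do else else int print $  — expand B → N E
step 5: stack=$ E int E N  input=do do else else int print $  — expand N → do do N else
step 6: stack=$ E int E else N do do  input=do do else else int print $  — match do
step 7: stack=$ E int E else N do  input=do else else int print $  — match do
step 8: stack=$ E int E else N  input=else else int print $  — expand N → epsilon
step 9: stack=$ E int E else  input=else else int print $  — match else
step 10: stack=$ E int E  input=else int print $  — expand E → else
step 11: stack=$ E int else  input=else int print $  — match else
step 12: stack=$ E int  input=int print $  — match int
step 13: stack=$ E  input=print $  — expand E → print
step 14: stack=$ print  input=print $  — match print
Accept reached after 14 steps.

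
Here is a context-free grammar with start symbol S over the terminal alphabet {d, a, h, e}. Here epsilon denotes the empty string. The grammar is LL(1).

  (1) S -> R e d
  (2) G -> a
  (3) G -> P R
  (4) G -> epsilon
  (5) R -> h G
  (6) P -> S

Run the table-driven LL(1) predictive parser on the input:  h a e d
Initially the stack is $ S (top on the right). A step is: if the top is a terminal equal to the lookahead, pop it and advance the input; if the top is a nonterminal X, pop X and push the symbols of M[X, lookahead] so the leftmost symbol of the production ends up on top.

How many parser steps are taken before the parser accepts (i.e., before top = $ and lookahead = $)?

7

step 1: stack=$ S  input=h a e d $  — expand S -> R e d
step 2: stack=$ d e R  input=h a e d $  — expand R -> h G
step 3: stack=$ d e G h  input=h a e d $  — match h
step 4: stack=$ d e G  input=a e d $  — expand G -> a
step 5: stack=$ d e a  input=a e d $  — match a
step 6: stack=$ d e  input=e d $  — match e
step 7: stack=$ d  input=d $  — match d
Accept reached after 7 steps.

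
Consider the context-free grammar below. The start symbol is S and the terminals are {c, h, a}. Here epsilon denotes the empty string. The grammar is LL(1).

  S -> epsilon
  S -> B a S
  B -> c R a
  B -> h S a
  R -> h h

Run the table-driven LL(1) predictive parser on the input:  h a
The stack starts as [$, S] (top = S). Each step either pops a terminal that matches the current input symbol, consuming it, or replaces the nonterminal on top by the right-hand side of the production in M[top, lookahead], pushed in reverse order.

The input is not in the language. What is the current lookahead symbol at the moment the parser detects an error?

$

     Stack        Input  Action
  1  $ S          h a $  expand S -> B a S
  2  $ S a B      h a $  expand B -> h S a
  3  $ S a a S h  h a $  match h
  4  $ S a a S    a $    expand S -> epsilon
  5  $ S a a      a $    match a
  6  $ S a        $      error: top is terminal a but lookahead is $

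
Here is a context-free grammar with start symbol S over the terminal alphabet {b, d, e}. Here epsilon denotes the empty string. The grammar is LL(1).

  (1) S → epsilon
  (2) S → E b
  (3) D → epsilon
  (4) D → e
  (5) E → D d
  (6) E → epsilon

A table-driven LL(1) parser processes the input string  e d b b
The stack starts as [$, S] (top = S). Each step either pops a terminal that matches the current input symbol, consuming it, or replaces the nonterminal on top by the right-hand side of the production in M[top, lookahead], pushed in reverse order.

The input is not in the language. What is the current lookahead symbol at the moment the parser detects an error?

     Stack    Input      Action
  1  $ S      e d b b $  expand S → E b
  2  $ b E    e d b b $  expand E → D d
  3  $ b d D  e d b b $  expand D → e
  4  $ b d e  e d b b $  match e
  5  $ b d    d b b $    match d
  6  $ b      b b $      match b
  7  $        b $        error: stack empty but input remains

b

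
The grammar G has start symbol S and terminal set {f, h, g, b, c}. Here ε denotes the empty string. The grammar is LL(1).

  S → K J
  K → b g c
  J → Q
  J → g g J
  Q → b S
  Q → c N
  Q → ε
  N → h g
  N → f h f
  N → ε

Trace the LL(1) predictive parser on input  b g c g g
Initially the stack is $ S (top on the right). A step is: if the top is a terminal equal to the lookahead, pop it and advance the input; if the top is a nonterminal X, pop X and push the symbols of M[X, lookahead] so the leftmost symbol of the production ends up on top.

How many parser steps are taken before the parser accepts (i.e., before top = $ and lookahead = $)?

10

      Stack      Input        Action
   1  $ S        b g c g g $  expand S → K J
   2  $ J K      b g c g g $  expand K → b g c
   3  $ J c g b  b g c g g $  match b
   4  $ J c g    g c g g $    match g
   5  $ J c      c g g $      match c
   6  $ J        g g $        expand J → g g J
   7  $ J g g    g g $        match g
   8  $ J g      g $          match g
   9  $ J        $            expand J → Q
  10  $ Q        $            expand Q → ε
Accept reached after 10 steps.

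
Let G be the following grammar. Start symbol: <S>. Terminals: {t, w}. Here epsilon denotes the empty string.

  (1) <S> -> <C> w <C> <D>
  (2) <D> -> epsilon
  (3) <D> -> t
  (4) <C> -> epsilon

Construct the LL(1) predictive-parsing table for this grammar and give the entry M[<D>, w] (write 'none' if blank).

FIRST(<D>) = {epsilon, t}
FIRST(<C>) = {epsilon}
FIRST(<S>) = {w}  (via <C> w <C> <D>)
FOLLOW(<S>) includes $ since <S> is the start symbol.
FOLLOW(<S>): <S> appears on no right-hand side. Thus FOLLOW(<S>) = {$}.
FOLLOW(<D>): in <S>-><C> w <C> <D>, the suffix after <D> is empty, so FOLLOW(<D>) ⊇ FOLLOW(<S>) = {$}. Thus FOLLOW(<D>) = {$}.
For <D> -> epsilon: FIRST(epsilon) = {epsilon}, so it goes in M[<D>, t] for t ∈ {}; since epsilon ∈ FIRST, also for every t ∈ FOLLOW(<D>) = {$}.
For <D> -> t: FIRST(t) = {t}, so it goes in M[<D>, t] for t ∈ {t}.
None of these place a production in M[<D>, w].

none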